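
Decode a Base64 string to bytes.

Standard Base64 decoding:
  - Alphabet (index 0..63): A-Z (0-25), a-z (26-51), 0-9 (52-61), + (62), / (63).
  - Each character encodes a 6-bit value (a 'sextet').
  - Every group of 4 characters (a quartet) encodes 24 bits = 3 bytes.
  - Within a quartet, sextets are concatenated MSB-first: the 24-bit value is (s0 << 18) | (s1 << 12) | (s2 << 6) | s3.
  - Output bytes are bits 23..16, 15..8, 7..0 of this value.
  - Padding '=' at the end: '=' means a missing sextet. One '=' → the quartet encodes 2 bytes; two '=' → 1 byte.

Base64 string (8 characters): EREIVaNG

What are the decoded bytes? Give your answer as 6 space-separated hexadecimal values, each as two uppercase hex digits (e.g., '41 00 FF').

Answer: 11 11 08 55 A3 46

Derivation:
After char 0 ('E'=4): chars_in_quartet=1 acc=0x4 bytes_emitted=0
After char 1 ('R'=17): chars_in_quartet=2 acc=0x111 bytes_emitted=0
After char 2 ('E'=4): chars_in_quartet=3 acc=0x4444 bytes_emitted=0
After char 3 ('I'=8): chars_in_quartet=4 acc=0x111108 -> emit 11 11 08, reset; bytes_emitted=3
After char 4 ('V'=21): chars_in_quartet=1 acc=0x15 bytes_emitted=3
After char 5 ('a'=26): chars_in_quartet=2 acc=0x55A bytes_emitted=3
After char 6 ('N'=13): chars_in_quartet=3 acc=0x1568D bytes_emitted=3
After char 7 ('G'=6): chars_in_quartet=4 acc=0x55A346 -> emit 55 A3 46, reset; bytes_emitted=6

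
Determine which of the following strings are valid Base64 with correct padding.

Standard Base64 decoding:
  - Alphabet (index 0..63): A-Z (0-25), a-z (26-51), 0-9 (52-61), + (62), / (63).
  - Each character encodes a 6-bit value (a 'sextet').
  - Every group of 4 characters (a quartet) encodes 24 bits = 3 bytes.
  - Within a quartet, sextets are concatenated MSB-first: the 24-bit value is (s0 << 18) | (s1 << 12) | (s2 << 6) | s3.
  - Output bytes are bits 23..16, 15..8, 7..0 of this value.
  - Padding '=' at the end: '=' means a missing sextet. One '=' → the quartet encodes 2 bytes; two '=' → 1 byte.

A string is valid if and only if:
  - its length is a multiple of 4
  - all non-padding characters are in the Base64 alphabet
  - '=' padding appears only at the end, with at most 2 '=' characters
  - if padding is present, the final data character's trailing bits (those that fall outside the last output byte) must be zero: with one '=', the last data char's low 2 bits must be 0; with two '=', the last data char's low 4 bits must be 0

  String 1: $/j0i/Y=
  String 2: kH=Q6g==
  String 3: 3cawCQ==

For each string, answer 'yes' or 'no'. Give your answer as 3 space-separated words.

String 1: '$/j0i/Y=' → invalid (bad char(s): ['$'])
String 2: 'kH=Q6g==' → invalid (bad char(s): ['=']; '=' in middle)
String 3: '3cawCQ==' → valid

Answer: no no yes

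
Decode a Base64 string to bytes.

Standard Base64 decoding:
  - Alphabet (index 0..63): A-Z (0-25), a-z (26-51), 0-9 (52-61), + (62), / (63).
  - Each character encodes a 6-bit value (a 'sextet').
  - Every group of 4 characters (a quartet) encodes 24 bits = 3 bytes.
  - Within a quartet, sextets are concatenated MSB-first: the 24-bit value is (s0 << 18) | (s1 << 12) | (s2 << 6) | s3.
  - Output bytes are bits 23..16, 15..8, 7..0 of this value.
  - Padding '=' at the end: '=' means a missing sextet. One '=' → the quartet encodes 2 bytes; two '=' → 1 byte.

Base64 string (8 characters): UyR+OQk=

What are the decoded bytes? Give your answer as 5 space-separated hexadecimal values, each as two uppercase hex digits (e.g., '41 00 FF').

Answer: 53 24 7E 39 09

Derivation:
After char 0 ('U'=20): chars_in_quartet=1 acc=0x14 bytes_emitted=0
After char 1 ('y'=50): chars_in_quartet=2 acc=0x532 bytes_emitted=0
After char 2 ('R'=17): chars_in_quartet=3 acc=0x14C91 bytes_emitted=0
After char 3 ('+'=62): chars_in_quartet=4 acc=0x53247E -> emit 53 24 7E, reset; bytes_emitted=3
After char 4 ('O'=14): chars_in_quartet=1 acc=0xE bytes_emitted=3
After char 5 ('Q'=16): chars_in_quartet=2 acc=0x390 bytes_emitted=3
After char 6 ('k'=36): chars_in_quartet=3 acc=0xE424 bytes_emitted=3
Padding '=': partial quartet acc=0xE424 -> emit 39 09; bytes_emitted=5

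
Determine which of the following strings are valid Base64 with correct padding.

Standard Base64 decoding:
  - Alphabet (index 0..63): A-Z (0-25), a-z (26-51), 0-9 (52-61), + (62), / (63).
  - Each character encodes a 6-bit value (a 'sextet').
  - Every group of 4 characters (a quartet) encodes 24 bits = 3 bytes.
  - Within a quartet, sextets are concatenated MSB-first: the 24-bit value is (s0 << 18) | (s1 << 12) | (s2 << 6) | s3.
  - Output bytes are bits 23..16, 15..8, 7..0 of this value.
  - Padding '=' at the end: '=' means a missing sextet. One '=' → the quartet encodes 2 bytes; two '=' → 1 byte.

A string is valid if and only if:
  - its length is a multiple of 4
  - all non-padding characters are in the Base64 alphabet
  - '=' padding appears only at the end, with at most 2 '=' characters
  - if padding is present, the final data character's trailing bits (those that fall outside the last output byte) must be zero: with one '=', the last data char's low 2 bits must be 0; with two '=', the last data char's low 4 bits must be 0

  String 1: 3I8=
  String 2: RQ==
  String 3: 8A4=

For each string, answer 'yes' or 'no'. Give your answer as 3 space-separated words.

Answer: yes yes yes

Derivation:
String 1: '3I8=' → valid
String 2: 'RQ==' → valid
String 3: '8A4=' → valid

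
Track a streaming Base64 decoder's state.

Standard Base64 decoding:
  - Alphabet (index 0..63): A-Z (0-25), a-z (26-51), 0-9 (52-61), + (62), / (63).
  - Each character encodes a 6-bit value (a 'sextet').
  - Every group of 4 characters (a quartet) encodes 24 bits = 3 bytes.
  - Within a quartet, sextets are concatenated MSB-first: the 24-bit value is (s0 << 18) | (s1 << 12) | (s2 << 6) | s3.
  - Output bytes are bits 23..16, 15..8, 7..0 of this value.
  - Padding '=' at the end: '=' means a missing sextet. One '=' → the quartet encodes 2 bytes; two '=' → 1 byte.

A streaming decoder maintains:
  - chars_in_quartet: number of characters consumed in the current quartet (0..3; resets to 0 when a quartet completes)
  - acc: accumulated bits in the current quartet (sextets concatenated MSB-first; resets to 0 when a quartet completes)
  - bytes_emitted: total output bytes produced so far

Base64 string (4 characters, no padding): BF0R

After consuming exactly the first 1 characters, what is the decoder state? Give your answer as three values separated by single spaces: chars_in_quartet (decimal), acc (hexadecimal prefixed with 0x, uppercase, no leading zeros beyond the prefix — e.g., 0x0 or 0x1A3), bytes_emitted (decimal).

Answer: 1 0x1 0

Derivation:
After char 0 ('B'=1): chars_in_quartet=1 acc=0x1 bytes_emitted=0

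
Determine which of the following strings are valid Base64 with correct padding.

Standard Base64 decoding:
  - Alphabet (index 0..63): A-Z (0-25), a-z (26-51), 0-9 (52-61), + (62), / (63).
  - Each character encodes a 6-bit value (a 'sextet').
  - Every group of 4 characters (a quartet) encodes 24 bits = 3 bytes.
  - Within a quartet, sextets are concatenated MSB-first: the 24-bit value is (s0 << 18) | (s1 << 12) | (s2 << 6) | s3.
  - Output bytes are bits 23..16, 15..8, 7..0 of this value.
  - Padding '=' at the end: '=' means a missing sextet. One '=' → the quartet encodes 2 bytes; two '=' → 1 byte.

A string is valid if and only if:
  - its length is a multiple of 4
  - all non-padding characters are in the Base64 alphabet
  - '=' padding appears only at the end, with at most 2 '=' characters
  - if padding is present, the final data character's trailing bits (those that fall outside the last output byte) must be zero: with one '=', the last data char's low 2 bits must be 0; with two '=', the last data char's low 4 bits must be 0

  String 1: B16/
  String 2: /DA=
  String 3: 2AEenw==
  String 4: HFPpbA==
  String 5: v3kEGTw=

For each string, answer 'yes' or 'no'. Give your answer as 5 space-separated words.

String 1: 'B16/' → valid
String 2: '/DA=' → valid
String 3: '2AEenw==' → valid
String 4: 'HFPpbA==' → valid
String 5: 'v3kEGTw=' → valid

Answer: yes yes yes yes yes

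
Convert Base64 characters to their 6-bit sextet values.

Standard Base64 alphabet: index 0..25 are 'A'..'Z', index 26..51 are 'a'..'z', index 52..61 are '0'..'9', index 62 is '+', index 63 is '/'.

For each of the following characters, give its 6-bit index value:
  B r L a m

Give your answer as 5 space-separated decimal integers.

Answer: 1 43 11 26 38

Derivation:
'B': A..Z range, ord('B') − ord('A') = 1
'r': a..z range, 26 + ord('r') − ord('a') = 43
'L': A..Z range, ord('L') − ord('A') = 11
'a': a..z range, 26 + ord('a') − ord('a') = 26
'm': a..z range, 26 + ord('m') − ord('a') = 38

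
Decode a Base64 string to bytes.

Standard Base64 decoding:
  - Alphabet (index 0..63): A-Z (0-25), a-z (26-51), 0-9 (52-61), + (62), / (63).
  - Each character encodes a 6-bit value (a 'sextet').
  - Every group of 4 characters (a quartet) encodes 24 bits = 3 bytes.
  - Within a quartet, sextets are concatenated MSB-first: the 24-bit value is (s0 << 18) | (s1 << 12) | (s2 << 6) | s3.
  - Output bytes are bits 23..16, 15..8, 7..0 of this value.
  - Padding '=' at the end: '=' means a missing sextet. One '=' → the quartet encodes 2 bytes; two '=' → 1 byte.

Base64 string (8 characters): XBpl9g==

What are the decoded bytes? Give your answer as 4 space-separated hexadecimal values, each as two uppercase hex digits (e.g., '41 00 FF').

Answer: 5C 1A 65 F6

Derivation:
After char 0 ('X'=23): chars_in_quartet=1 acc=0x17 bytes_emitted=0
After char 1 ('B'=1): chars_in_quartet=2 acc=0x5C1 bytes_emitted=0
After char 2 ('p'=41): chars_in_quartet=3 acc=0x17069 bytes_emitted=0
After char 3 ('l'=37): chars_in_quartet=4 acc=0x5C1A65 -> emit 5C 1A 65, reset; bytes_emitted=3
After char 4 ('9'=61): chars_in_quartet=1 acc=0x3D bytes_emitted=3
After char 5 ('g'=32): chars_in_quartet=2 acc=0xF60 bytes_emitted=3
Padding '==': partial quartet acc=0xF60 -> emit F6; bytes_emitted=4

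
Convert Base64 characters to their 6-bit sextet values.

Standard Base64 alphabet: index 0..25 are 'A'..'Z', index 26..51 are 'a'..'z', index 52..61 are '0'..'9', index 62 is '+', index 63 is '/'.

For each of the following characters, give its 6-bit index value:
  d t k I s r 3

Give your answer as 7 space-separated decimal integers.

'd': a..z range, 26 + ord('d') − ord('a') = 29
't': a..z range, 26 + ord('t') − ord('a') = 45
'k': a..z range, 26 + ord('k') − ord('a') = 36
'I': A..Z range, ord('I') − ord('A') = 8
's': a..z range, 26 + ord('s') − ord('a') = 44
'r': a..z range, 26 + ord('r') − ord('a') = 43
'3': 0..9 range, 52 + ord('3') − ord('0') = 55

Answer: 29 45 36 8 44 43 55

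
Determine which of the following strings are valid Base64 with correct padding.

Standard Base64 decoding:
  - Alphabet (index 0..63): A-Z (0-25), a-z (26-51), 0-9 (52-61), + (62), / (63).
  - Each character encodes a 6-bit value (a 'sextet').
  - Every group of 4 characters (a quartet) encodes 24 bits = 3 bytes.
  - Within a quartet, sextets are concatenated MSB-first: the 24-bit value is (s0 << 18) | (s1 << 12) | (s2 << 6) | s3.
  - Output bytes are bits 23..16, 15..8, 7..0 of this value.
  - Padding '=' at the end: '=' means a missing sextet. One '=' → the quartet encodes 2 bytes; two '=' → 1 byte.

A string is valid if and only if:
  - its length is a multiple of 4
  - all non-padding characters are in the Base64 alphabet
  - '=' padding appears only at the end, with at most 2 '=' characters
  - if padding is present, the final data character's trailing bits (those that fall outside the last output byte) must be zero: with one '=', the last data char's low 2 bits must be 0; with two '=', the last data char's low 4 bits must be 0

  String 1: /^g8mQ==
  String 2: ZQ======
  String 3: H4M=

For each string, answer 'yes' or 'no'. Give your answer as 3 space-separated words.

Answer: no no yes

Derivation:
String 1: '/^g8mQ==' → invalid (bad char(s): ['^'])
String 2: 'ZQ======' → invalid (6 pad chars (max 2))
String 3: 'H4M=' → valid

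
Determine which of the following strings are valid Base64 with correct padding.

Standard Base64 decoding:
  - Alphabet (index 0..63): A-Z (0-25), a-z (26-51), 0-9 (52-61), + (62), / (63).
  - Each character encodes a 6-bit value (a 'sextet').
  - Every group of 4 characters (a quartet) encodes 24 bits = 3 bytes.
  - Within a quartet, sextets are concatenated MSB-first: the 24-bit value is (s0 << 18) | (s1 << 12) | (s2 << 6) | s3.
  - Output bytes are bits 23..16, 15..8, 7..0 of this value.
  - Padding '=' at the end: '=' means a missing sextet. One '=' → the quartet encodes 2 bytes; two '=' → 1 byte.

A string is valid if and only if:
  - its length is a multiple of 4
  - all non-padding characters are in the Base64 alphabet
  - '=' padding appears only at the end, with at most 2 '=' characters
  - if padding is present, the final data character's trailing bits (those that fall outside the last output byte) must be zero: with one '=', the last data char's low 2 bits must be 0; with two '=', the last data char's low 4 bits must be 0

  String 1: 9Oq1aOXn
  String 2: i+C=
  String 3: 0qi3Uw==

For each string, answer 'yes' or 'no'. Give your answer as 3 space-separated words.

String 1: '9Oq1aOXn' → valid
String 2: 'i+C=' → invalid (bad trailing bits)
String 3: '0qi3Uw==' → valid

Answer: yes no yes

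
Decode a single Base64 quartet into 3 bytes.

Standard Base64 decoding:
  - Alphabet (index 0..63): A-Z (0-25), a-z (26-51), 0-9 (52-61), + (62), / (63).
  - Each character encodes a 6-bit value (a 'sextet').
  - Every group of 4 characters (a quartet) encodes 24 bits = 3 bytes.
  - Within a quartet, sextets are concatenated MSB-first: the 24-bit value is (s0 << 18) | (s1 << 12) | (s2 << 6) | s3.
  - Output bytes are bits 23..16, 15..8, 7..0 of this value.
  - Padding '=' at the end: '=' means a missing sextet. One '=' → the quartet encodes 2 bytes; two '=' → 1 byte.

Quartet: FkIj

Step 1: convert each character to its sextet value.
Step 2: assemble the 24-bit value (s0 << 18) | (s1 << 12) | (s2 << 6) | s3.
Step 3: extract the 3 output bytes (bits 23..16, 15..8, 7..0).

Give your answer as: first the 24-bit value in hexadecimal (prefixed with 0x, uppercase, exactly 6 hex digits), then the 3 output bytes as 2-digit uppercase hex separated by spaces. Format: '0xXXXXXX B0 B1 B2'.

Sextets: F=5, k=36, I=8, j=35
24-bit: (5<<18) | (36<<12) | (8<<6) | 35
      = 0x140000 | 0x024000 | 0x000200 | 0x000023
      = 0x164223
Bytes: (v>>16)&0xFF=16, (v>>8)&0xFF=42, v&0xFF=23

Answer: 0x164223 16 42 23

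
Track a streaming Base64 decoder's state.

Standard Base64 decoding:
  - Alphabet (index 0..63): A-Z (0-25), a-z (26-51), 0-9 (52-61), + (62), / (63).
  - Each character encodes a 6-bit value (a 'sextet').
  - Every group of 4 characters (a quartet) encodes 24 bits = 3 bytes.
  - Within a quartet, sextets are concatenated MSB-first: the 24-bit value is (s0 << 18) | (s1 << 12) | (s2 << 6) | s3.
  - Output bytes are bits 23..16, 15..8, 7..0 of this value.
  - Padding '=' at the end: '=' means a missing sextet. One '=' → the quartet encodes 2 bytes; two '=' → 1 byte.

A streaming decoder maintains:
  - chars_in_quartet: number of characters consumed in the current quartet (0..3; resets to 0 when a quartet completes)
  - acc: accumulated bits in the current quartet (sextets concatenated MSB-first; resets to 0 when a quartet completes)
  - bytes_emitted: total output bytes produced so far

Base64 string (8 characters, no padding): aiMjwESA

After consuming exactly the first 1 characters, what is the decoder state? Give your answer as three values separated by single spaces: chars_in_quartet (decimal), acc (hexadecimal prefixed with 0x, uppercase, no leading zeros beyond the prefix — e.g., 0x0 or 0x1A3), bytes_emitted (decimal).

Answer: 1 0x1A 0

Derivation:
After char 0 ('a'=26): chars_in_quartet=1 acc=0x1A bytes_emitted=0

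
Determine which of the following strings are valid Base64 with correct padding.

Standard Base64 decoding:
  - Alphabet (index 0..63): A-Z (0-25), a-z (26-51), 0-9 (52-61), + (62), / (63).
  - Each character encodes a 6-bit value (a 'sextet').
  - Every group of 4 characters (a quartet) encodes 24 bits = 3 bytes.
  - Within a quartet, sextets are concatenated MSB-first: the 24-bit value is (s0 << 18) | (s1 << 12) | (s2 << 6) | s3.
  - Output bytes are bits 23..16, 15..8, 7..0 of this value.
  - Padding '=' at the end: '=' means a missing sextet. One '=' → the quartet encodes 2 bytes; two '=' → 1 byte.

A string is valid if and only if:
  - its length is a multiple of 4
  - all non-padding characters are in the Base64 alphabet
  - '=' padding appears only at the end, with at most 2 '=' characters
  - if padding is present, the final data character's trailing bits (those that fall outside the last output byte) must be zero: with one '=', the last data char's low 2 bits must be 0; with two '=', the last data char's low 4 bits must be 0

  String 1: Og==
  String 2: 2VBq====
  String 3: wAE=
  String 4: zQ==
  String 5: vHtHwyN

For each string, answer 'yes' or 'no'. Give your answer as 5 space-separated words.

Answer: yes no yes yes no

Derivation:
String 1: 'Og==' → valid
String 2: '2VBq====' → invalid (4 pad chars (max 2))
String 3: 'wAE=' → valid
String 4: 'zQ==' → valid
String 5: 'vHtHwyN' → invalid (len=7 not mult of 4)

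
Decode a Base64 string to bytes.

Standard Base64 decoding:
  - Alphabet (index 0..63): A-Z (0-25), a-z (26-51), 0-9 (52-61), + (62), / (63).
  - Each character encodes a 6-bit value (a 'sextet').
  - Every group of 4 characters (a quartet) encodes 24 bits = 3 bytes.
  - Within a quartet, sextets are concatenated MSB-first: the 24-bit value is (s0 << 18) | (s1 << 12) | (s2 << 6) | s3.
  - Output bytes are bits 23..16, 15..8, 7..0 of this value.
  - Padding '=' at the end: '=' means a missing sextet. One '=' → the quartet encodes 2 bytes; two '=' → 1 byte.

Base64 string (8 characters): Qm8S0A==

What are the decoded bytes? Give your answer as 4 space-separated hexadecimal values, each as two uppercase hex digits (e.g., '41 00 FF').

Answer: 42 6F 12 D0

Derivation:
After char 0 ('Q'=16): chars_in_quartet=1 acc=0x10 bytes_emitted=0
After char 1 ('m'=38): chars_in_quartet=2 acc=0x426 bytes_emitted=0
After char 2 ('8'=60): chars_in_quartet=3 acc=0x109BC bytes_emitted=0
After char 3 ('S'=18): chars_in_quartet=4 acc=0x426F12 -> emit 42 6F 12, reset; bytes_emitted=3
After char 4 ('0'=52): chars_in_quartet=1 acc=0x34 bytes_emitted=3
After char 5 ('A'=0): chars_in_quartet=2 acc=0xD00 bytes_emitted=3
Padding '==': partial quartet acc=0xD00 -> emit D0; bytes_emitted=4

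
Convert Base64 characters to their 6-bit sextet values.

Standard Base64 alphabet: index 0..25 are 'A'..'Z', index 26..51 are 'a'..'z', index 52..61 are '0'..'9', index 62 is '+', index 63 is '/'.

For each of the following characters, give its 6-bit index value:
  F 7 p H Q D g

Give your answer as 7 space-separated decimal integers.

Answer: 5 59 41 7 16 3 32

Derivation:
'F': A..Z range, ord('F') − ord('A') = 5
'7': 0..9 range, 52 + ord('7') − ord('0') = 59
'p': a..z range, 26 + ord('p') − ord('a') = 41
'H': A..Z range, ord('H') − ord('A') = 7
'Q': A..Z range, ord('Q') − ord('A') = 16
'D': A..Z range, ord('D') − ord('A') = 3
'g': a..z range, 26 + ord('g') − ord('a') = 32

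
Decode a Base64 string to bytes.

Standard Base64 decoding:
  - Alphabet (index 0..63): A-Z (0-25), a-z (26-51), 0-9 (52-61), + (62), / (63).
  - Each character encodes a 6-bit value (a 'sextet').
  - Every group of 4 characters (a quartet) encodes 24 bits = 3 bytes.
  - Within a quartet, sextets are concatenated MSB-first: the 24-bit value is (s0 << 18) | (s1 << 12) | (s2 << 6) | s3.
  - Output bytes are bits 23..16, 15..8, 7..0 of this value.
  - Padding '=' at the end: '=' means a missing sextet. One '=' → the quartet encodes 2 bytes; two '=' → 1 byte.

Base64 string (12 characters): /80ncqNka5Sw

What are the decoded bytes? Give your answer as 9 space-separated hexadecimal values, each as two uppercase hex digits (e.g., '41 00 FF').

Answer: FF CD 27 72 A3 64 6B 94 B0

Derivation:
After char 0 ('/'=63): chars_in_quartet=1 acc=0x3F bytes_emitted=0
After char 1 ('8'=60): chars_in_quartet=2 acc=0xFFC bytes_emitted=0
After char 2 ('0'=52): chars_in_quartet=3 acc=0x3FF34 bytes_emitted=0
After char 3 ('n'=39): chars_in_quartet=4 acc=0xFFCD27 -> emit FF CD 27, reset; bytes_emitted=3
After char 4 ('c'=28): chars_in_quartet=1 acc=0x1C bytes_emitted=3
After char 5 ('q'=42): chars_in_quartet=2 acc=0x72A bytes_emitted=3
After char 6 ('N'=13): chars_in_quartet=3 acc=0x1CA8D bytes_emitted=3
After char 7 ('k'=36): chars_in_quartet=4 acc=0x72A364 -> emit 72 A3 64, reset; bytes_emitted=6
After char 8 ('a'=26): chars_in_quartet=1 acc=0x1A bytes_emitted=6
After char 9 ('5'=57): chars_in_quartet=2 acc=0x6B9 bytes_emitted=6
After char 10 ('S'=18): chars_in_quartet=3 acc=0x1AE52 bytes_emitted=6
After char 11 ('w'=48): chars_in_quartet=4 acc=0x6B94B0 -> emit 6B 94 B0, reset; bytes_emitted=9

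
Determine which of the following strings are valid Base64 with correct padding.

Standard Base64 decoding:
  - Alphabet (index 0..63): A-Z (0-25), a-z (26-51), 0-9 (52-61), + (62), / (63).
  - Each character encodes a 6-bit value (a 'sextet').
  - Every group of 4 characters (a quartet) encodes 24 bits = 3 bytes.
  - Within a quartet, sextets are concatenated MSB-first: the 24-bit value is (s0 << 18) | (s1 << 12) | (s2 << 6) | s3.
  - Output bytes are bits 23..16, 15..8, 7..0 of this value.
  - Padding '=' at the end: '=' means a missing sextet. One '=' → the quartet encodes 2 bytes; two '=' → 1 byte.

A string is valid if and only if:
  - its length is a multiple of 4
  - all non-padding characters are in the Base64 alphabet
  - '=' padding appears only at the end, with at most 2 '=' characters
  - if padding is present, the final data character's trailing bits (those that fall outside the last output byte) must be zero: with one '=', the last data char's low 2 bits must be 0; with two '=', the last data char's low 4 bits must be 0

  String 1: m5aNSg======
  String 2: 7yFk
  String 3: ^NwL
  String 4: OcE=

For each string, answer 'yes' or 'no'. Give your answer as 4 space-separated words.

Answer: no yes no yes

Derivation:
String 1: 'm5aNSg======' → invalid (6 pad chars (max 2))
String 2: '7yFk' → valid
String 3: '^NwL' → invalid (bad char(s): ['^'])
String 4: 'OcE=' → valid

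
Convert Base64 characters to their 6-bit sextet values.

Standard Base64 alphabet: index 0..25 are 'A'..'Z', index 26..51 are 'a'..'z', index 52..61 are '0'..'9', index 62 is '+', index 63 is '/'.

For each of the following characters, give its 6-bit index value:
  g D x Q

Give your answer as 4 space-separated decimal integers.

'g': a..z range, 26 + ord('g') − ord('a') = 32
'D': A..Z range, ord('D') − ord('A') = 3
'x': a..z range, 26 + ord('x') − ord('a') = 49
'Q': A..Z range, ord('Q') − ord('A') = 16

Answer: 32 3 49 16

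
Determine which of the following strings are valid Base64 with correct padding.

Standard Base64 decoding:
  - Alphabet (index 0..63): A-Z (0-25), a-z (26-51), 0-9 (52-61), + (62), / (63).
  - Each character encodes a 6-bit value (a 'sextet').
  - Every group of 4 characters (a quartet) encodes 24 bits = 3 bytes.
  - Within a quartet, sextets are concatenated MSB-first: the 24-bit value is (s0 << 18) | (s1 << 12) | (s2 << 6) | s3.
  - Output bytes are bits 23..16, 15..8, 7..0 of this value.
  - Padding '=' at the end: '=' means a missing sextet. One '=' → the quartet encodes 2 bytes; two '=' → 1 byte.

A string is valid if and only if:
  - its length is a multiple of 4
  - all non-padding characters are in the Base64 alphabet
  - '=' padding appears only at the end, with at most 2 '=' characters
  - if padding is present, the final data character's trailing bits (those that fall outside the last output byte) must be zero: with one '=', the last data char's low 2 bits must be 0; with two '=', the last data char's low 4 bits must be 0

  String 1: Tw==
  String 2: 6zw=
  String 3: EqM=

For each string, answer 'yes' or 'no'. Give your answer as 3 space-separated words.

String 1: 'Tw==' → valid
String 2: '6zw=' → valid
String 3: 'EqM=' → valid

Answer: yes yes yes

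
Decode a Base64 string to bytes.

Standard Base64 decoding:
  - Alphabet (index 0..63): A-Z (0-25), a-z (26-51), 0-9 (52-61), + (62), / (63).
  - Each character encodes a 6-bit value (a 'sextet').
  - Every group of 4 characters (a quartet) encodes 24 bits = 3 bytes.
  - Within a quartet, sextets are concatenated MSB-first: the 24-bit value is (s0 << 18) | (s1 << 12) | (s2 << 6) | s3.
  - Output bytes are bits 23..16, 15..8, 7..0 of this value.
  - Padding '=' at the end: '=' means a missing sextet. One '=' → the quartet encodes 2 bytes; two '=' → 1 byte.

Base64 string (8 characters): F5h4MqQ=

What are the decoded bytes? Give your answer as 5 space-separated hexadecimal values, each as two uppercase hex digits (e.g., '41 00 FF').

After char 0 ('F'=5): chars_in_quartet=1 acc=0x5 bytes_emitted=0
After char 1 ('5'=57): chars_in_quartet=2 acc=0x179 bytes_emitted=0
After char 2 ('h'=33): chars_in_quartet=3 acc=0x5E61 bytes_emitted=0
After char 3 ('4'=56): chars_in_quartet=4 acc=0x179878 -> emit 17 98 78, reset; bytes_emitted=3
After char 4 ('M'=12): chars_in_quartet=1 acc=0xC bytes_emitted=3
After char 5 ('q'=42): chars_in_quartet=2 acc=0x32A bytes_emitted=3
After char 6 ('Q'=16): chars_in_quartet=3 acc=0xCA90 bytes_emitted=3
Padding '=': partial quartet acc=0xCA90 -> emit 32 A4; bytes_emitted=5

Answer: 17 98 78 32 A4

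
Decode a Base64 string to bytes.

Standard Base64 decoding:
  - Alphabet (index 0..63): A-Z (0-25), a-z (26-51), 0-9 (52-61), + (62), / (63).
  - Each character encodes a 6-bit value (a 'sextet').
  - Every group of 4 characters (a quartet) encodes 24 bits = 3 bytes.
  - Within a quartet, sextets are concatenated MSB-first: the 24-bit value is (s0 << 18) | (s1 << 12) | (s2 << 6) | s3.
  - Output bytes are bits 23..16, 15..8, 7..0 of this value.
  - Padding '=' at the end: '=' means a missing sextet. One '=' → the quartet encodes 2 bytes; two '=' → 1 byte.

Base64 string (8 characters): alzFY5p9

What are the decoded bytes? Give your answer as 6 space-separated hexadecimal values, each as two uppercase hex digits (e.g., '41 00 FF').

Answer: 6A 5C C5 63 9A 7D

Derivation:
After char 0 ('a'=26): chars_in_quartet=1 acc=0x1A bytes_emitted=0
After char 1 ('l'=37): chars_in_quartet=2 acc=0x6A5 bytes_emitted=0
After char 2 ('z'=51): chars_in_quartet=3 acc=0x1A973 bytes_emitted=0
After char 3 ('F'=5): chars_in_quartet=4 acc=0x6A5CC5 -> emit 6A 5C C5, reset; bytes_emitted=3
After char 4 ('Y'=24): chars_in_quartet=1 acc=0x18 bytes_emitted=3
After char 5 ('5'=57): chars_in_quartet=2 acc=0x639 bytes_emitted=3
After char 6 ('p'=41): chars_in_quartet=3 acc=0x18E69 bytes_emitted=3
After char 7 ('9'=61): chars_in_quartet=4 acc=0x639A7D -> emit 63 9A 7D, reset; bytes_emitted=6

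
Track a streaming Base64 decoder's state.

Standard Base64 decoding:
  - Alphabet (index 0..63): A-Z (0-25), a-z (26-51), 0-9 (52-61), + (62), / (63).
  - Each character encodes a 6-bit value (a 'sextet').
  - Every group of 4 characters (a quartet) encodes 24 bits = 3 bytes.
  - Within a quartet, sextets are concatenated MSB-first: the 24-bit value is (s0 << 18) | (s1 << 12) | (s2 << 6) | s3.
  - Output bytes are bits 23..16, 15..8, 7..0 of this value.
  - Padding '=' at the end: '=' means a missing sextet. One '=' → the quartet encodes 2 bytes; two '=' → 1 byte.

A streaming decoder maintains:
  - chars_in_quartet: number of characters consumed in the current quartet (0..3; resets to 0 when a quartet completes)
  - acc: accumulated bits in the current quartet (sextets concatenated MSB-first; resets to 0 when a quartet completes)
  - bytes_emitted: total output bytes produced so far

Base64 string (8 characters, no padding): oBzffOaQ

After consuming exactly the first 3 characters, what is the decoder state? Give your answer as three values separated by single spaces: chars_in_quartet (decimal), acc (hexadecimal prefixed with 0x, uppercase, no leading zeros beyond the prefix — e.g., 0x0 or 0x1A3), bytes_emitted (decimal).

Answer: 3 0x28073 0

Derivation:
After char 0 ('o'=40): chars_in_quartet=1 acc=0x28 bytes_emitted=0
After char 1 ('B'=1): chars_in_quartet=2 acc=0xA01 bytes_emitted=0
After char 2 ('z'=51): chars_in_quartet=3 acc=0x28073 bytes_emitted=0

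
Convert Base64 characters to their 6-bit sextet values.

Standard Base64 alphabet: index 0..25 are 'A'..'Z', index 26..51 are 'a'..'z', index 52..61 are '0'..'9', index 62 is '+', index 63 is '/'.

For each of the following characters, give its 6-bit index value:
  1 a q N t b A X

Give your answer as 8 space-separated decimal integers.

'1': 0..9 range, 52 + ord('1') − ord('0') = 53
'a': a..z range, 26 + ord('a') − ord('a') = 26
'q': a..z range, 26 + ord('q') − ord('a') = 42
'N': A..Z range, ord('N') − ord('A') = 13
't': a..z range, 26 + ord('t') − ord('a') = 45
'b': a..z range, 26 + ord('b') − ord('a') = 27
'A': A..Z range, ord('A') − ord('A') = 0
'X': A..Z range, ord('X') − ord('A') = 23

Answer: 53 26 42 13 45 27 0 23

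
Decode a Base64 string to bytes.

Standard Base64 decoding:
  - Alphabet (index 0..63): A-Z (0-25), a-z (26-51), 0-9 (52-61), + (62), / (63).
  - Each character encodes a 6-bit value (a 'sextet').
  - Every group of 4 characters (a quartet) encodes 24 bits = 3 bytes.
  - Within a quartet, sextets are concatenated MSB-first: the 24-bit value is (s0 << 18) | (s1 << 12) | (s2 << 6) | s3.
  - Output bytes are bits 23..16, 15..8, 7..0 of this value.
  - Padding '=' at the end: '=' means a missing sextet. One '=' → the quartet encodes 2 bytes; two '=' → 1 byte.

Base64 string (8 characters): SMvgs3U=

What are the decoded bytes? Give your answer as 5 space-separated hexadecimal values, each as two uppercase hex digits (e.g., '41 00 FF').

Answer: 48 CB E0 B3 75

Derivation:
After char 0 ('S'=18): chars_in_quartet=1 acc=0x12 bytes_emitted=0
After char 1 ('M'=12): chars_in_quartet=2 acc=0x48C bytes_emitted=0
After char 2 ('v'=47): chars_in_quartet=3 acc=0x1232F bytes_emitted=0
After char 3 ('g'=32): chars_in_quartet=4 acc=0x48CBE0 -> emit 48 CB E0, reset; bytes_emitted=3
After char 4 ('s'=44): chars_in_quartet=1 acc=0x2C bytes_emitted=3
After char 5 ('3'=55): chars_in_quartet=2 acc=0xB37 bytes_emitted=3
After char 6 ('U'=20): chars_in_quartet=3 acc=0x2CDD4 bytes_emitted=3
Padding '=': partial quartet acc=0x2CDD4 -> emit B3 75; bytes_emitted=5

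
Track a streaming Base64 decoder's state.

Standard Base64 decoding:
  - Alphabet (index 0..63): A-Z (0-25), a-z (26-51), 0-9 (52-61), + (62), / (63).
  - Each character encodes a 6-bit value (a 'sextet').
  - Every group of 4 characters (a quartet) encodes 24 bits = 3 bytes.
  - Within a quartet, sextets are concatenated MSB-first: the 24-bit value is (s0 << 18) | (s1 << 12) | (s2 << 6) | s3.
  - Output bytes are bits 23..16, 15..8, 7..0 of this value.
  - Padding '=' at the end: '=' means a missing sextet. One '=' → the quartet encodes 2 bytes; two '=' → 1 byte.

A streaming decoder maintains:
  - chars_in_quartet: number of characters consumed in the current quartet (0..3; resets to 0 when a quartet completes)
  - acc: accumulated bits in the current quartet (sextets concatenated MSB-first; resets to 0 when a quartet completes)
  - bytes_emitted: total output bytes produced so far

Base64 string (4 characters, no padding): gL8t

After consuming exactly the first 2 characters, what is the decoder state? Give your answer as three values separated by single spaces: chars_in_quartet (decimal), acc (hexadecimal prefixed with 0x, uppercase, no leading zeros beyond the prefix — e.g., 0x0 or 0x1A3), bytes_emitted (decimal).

After char 0 ('g'=32): chars_in_quartet=1 acc=0x20 bytes_emitted=0
After char 1 ('L'=11): chars_in_quartet=2 acc=0x80B bytes_emitted=0

Answer: 2 0x80B 0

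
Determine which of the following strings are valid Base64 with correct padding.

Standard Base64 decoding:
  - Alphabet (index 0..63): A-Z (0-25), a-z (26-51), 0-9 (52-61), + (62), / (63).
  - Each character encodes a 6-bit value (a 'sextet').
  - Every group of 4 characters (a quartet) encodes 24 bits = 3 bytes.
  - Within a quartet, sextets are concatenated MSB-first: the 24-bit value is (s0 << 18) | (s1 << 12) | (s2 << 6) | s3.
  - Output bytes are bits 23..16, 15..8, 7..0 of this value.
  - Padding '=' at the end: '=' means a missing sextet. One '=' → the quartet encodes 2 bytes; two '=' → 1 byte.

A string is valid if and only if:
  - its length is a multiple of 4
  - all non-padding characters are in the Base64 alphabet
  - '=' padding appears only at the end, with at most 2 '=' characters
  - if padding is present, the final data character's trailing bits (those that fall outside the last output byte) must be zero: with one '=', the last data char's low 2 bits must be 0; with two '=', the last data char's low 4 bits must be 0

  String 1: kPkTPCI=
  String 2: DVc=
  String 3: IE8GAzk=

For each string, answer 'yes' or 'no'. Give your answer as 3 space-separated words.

String 1: 'kPkTPCI=' → valid
String 2: 'DVc=' → valid
String 3: 'IE8GAzk=' → valid

Answer: yes yes yes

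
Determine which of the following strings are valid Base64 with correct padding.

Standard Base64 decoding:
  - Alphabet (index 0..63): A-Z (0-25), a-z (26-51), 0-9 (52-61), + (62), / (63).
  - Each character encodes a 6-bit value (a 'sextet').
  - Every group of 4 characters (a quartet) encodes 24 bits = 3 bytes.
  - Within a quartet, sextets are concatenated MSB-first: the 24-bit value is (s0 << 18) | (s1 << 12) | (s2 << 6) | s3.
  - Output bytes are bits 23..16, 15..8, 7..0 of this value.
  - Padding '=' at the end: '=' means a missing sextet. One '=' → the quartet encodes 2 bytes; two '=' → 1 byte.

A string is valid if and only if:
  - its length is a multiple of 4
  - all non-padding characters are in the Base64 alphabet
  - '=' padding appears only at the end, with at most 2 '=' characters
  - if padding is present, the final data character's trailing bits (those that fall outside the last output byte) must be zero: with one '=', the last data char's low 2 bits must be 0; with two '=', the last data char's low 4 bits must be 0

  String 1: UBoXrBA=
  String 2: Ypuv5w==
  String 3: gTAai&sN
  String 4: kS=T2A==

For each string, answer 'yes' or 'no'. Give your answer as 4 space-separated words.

Answer: yes yes no no

Derivation:
String 1: 'UBoXrBA=' → valid
String 2: 'Ypuv5w==' → valid
String 3: 'gTAai&sN' → invalid (bad char(s): ['&'])
String 4: 'kS=T2A==' → invalid (bad char(s): ['=']; '=' in middle)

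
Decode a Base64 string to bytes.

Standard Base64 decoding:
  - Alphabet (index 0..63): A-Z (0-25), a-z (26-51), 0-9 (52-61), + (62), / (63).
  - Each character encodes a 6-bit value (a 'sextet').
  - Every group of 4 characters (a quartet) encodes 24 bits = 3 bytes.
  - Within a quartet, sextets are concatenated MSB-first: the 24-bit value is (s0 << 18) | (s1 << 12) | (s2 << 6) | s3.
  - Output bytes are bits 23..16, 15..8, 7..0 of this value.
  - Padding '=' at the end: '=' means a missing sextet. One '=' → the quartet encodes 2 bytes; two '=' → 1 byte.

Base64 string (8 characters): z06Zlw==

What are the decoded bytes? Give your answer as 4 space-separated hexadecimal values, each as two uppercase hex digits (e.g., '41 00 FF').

After char 0 ('z'=51): chars_in_quartet=1 acc=0x33 bytes_emitted=0
After char 1 ('0'=52): chars_in_quartet=2 acc=0xCF4 bytes_emitted=0
After char 2 ('6'=58): chars_in_quartet=3 acc=0x33D3A bytes_emitted=0
After char 3 ('Z'=25): chars_in_quartet=4 acc=0xCF4E99 -> emit CF 4E 99, reset; bytes_emitted=3
After char 4 ('l'=37): chars_in_quartet=1 acc=0x25 bytes_emitted=3
After char 5 ('w'=48): chars_in_quartet=2 acc=0x970 bytes_emitted=3
Padding '==': partial quartet acc=0x970 -> emit 97; bytes_emitted=4

Answer: CF 4E 99 97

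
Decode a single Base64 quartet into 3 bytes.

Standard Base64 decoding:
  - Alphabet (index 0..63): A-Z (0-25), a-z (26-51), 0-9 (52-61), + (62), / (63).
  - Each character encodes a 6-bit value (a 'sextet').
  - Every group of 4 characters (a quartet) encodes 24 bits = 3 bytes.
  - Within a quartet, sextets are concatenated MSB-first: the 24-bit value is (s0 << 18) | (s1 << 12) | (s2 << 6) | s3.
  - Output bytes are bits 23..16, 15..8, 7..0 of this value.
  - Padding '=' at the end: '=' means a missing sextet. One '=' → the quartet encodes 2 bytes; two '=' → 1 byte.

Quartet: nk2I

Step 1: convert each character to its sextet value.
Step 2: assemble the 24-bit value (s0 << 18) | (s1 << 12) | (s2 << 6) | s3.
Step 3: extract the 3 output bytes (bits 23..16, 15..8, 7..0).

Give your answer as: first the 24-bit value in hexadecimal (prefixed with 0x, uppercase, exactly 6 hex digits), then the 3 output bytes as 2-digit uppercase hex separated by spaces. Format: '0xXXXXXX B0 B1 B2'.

Sextets: n=39, k=36, 2=54, I=8
24-bit: (39<<18) | (36<<12) | (54<<6) | 8
      = 0x9C0000 | 0x024000 | 0x000D80 | 0x000008
      = 0x9E4D88
Bytes: (v>>16)&0xFF=9E, (v>>8)&0xFF=4D, v&0xFF=88

Answer: 0x9E4D88 9E 4D 88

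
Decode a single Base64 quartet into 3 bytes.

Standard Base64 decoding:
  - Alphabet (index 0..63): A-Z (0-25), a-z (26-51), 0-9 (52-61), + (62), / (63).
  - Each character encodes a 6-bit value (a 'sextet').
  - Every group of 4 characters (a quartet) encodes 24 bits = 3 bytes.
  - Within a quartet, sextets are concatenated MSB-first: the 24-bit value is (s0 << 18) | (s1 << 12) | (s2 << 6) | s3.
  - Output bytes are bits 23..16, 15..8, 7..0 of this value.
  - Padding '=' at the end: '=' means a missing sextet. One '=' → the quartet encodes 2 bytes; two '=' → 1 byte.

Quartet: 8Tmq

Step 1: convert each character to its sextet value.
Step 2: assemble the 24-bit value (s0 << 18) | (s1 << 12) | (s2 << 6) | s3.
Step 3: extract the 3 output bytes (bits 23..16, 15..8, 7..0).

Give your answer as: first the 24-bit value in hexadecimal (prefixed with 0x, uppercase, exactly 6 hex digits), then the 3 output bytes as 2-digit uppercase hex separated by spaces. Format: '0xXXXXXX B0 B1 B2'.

Sextets: 8=60, T=19, m=38, q=42
24-bit: (60<<18) | (19<<12) | (38<<6) | 42
      = 0xF00000 | 0x013000 | 0x000980 | 0x00002A
      = 0xF139AA
Bytes: (v>>16)&0xFF=F1, (v>>8)&0xFF=39, v&0xFF=AA

Answer: 0xF139AA F1 39 AA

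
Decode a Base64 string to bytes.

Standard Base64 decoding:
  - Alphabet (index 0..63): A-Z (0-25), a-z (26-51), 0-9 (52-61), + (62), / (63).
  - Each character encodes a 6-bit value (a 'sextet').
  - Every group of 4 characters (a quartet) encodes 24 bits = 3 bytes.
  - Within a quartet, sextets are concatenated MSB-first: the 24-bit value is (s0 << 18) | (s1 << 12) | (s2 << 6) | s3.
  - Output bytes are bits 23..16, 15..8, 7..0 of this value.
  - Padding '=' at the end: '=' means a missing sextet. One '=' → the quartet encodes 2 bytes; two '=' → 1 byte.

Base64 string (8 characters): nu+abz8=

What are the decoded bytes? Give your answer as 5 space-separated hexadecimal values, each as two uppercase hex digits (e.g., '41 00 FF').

After char 0 ('n'=39): chars_in_quartet=1 acc=0x27 bytes_emitted=0
After char 1 ('u'=46): chars_in_quartet=2 acc=0x9EE bytes_emitted=0
After char 2 ('+'=62): chars_in_quartet=3 acc=0x27BBE bytes_emitted=0
After char 3 ('a'=26): chars_in_quartet=4 acc=0x9EEF9A -> emit 9E EF 9A, reset; bytes_emitted=3
After char 4 ('b'=27): chars_in_quartet=1 acc=0x1B bytes_emitted=3
After char 5 ('z'=51): chars_in_quartet=2 acc=0x6F3 bytes_emitted=3
After char 6 ('8'=60): chars_in_quartet=3 acc=0x1BCFC bytes_emitted=3
Padding '=': partial quartet acc=0x1BCFC -> emit 6F 3F; bytes_emitted=5

Answer: 9E EF 9A 6F 3F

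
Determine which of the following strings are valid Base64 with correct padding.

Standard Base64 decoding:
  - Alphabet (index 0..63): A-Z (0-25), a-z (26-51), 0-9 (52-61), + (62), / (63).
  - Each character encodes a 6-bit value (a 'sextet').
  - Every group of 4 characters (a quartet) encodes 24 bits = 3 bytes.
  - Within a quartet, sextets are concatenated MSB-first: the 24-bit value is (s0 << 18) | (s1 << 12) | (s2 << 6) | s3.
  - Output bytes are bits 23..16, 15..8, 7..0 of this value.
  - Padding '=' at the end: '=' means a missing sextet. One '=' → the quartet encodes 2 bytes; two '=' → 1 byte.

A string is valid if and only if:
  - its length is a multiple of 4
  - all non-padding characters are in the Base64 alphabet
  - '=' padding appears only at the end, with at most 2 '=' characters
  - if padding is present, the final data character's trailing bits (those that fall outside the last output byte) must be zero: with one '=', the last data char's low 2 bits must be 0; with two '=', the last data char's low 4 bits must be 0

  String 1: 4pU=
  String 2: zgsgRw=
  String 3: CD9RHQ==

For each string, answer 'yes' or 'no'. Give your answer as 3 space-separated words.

Answer: yes no yes

Derivation:
String 1: '4pU=' → valid
String 2: 'zgsgRw=' → invalid (len=7 not mult of 4)
String 3: 'CD9RHQ==' → valid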